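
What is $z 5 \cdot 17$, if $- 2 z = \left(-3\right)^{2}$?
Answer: $- \frac{765}{2} \approx -382.5$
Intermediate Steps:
$z = - \frac{9}{2}$ ($z = - \frac{\left(-3\right)^{2}}{2} = \left(- \frac{1}{2}\right) 9 = - \frac{9}{2} \approx -4.5$)
$z 5 \cdot 17 = \left(- \frac{9}{2}\right) 5 \cdot 17 = \left(- \frac{45}{2}\right) 17 = - \frac{765}{2}$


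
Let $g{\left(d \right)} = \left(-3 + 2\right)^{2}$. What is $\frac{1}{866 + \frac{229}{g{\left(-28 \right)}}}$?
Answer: $\frac{1}{1095} \approx 0.00091324$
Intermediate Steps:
$g{\left(d \right)} = 1$ ($g{\left(d \right)} = \left(-1\right)^{2} = 1$)
$\frac{1}{866 + \frac{229}{g{\left(-28 \right)}}} = \frac{1}{866 + \frac{229}{1}} = \frac{1}{866 + 229 \cdot 1} = \frac{1}{866 + 229} = \frac{1}{1095}$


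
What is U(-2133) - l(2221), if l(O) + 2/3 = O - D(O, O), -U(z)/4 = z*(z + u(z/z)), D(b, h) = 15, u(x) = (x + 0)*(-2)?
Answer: -54654076/3 ≈ -1.8218e+7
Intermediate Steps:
u(x) = -2*x (u(x) = x*(-2) = -2*x)
U(z) = -4*z*(-2 + z) (U(z) = -4*z*(z - 2*z/z) = -4*z*(z - 2*1) = -4*z*(z - 2) = -4*z*(-2 + z))
l(O) = -47/3 + O (l(O) = -⅔ + (O - 1*15) = -⅔ + (O - 15) = -⅔ + (-15 + O) = -47/3 + O)
U(-2133) - l(2221) = 4*(-2133)*(2 - 1*(-2133)) - (-47/3 + 2221) = 4*(-2133)*(2 + 2133) - 1*6616/3 = 4*(-2133)*2135 - 6616/3 = -18215820 - 6616/3 = -54654076/3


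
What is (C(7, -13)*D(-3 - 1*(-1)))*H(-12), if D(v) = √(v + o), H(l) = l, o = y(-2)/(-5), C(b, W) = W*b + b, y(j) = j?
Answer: 2016*I*√10/5 ≈ 1275.0*I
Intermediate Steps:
C(b, W) = b + W*b
o = ⅖ (o = -2/(-5) = -2*(-⅕) = ⅖ ≈ 0.40000)
D(v) = √(⅖ + v) (D(v) = √(v + ⅖) = √(⅖ + v))
(C(7, -13)*D(-3 - 1*(-1)))*H(-12) = ((7*(1 - 13))*(√(10 + 25*(-3 - 1*(-1)))/5))*(-12) = ((7*(-12))*(√(10 + 25*(-3 + 1))/5))*(-12) = -84*√(10 + 25*(-2))/5*(-12) = -84*√(10 - 50)/5*(-12) = -84*√(-40)/5*(-12) = -84*2*I*√10/5*(-12) = -168*I*√10/5*(-12) = 2016*I*√10/5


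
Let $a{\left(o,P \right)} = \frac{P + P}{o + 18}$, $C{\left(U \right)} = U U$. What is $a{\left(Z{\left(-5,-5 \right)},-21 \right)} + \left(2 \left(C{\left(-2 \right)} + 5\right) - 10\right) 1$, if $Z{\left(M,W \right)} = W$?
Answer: $\frac{62}{13} \approx 4.7692$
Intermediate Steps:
$C{\left(U \right)} = U^{2}$
$a{\left(o,P \right)} = \frac{2 P}{18 + o}$
$a{\left(Z{\left(-5,-5 \right)},-21 \right)} + \left(2 \left(C{\left(-2 \right)} + 5\right) - 10\right) 1 = 2 \left(-21\right) \frac{1}{18 - 5} + \left(2 \left(\left(-2\right)^{2} + 5\right) - 10\right) 1 = 2 \left(-21\right) \frac{1}{13} + \left(2 \left(4 + 5\right) - 10\right) 1 = 2 \left(-21\right) \frac{1}{13} + \left(2 \cdot 9 - 10\right) 1 = - \frac{42}{13} + \left(18 - 10\right) 1 = - \frac{42}{13} + 8 \cdot 1 = - \frac{42}{13} + 8 = \frac{62}{13}$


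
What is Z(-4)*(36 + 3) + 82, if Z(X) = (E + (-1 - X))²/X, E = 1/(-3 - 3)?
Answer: 179/48 ≈ 3.7292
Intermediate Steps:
E = -⅙ (E = 1/(-6) = -⅙ ≈ -0.16667)
Z(X) = (-7/6 - X)²/X (Z(X) = (-⅙ + (-1 - X))²/X = (-7/6 - X)²/X)
Z(-4)*(36 + 3) + 82 = ((1/36)*(7 + 6*(-4))²/(-4))*(36 + 3) + 82 = ((1/36)*(-¼)*(7 - 24)²)*39 + 82 = ((1/36)*(-¼)*(-17)²)*39 + 82 = ((1/36)*(-¼)*289)*39 + 82 = -289/144*39 + 82 = -3757/48 + 82 = 179/48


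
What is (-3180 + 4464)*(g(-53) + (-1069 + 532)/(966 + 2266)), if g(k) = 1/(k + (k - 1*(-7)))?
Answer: -6034265/26664 ≈ -226.31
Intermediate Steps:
g(k) = 1/(7 + 2*k) (g(k) = 1/(k + (k + 7)) = 1/(k + (7 + k)) = 1/(7 + 2*k))
(-3180 + 4464)*(g(-53) + (-1069 + 532)/(966 + 2266)) = (-3180 + 4464)*(1/(7 + 2*(-53)) + (-1069 + 532)/(966 + 2266)) = 1284*(1/(7 - 106) - 537/3232) = 1284*(1/(-99) - 537*1/3232) = 1284*(-1/99 - 537/3232) = 1284*(-56395/319968) = -6034265/26664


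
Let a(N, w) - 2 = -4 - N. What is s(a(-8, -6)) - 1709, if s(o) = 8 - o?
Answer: -1707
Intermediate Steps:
a(N, w) = -2 - N (a(N, w) = 2 + (-4 - N) = -2 - N)
s(a(-8, -6)) - 1709 = (8 - (-2 - 1*(-8))) - 1709 = (8 - (-2 + 8)) - 1709 = (8 - 1*6) - 1709 = (8 - 6) - 1709 = 2 - 1709 = -1707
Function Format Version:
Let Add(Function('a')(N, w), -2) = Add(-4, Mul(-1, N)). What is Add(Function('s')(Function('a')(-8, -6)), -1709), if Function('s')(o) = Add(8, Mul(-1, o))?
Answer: -1707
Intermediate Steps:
Function('a')(N, w) = Add(-2, Mul(-1, N)) (Function('a')(N, w) = Add(2, Add(-4, Mul(-1, N))) = Add(-2, Mul(-1, N)))
Add(Function('s')(Function('a')(-8, -6)), -1709) = Add(Add(8, Mul(-1, Add(-2, Mul(-1, -8)))), -1709) = Add(Add(8, Mul(-1, Add(-2, 8))), -1709) = Add(Add(8, Mul(-1, 6)), -1709) = Add(Add(8, -6), -1709) = Add(2, -1709) = -1707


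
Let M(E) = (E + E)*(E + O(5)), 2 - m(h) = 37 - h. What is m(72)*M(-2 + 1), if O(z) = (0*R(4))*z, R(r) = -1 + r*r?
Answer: 74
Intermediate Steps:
R(r) = -1 + r**2
O(z) = 0 (O(z) = (0*(-1 + 4**2))*z = (0*(-1 + 16))*z = (0*15)*z = 0*z = 0)
m(h) = -35 + h (m(h) = 2 - (37 - h) = 2 + (-37 + h) = -35 + h)
M(E) = 2*E**2 (M(E) = (E + E)*(E + 0) = (2*E)*E = 2*E**2)
m(72)*M(-2 + 1) = (-35 + 72)*(2*(-2 + 1)**2) = 37*(2*(-1)**2) = 37*(2*1) = 37*2 = 74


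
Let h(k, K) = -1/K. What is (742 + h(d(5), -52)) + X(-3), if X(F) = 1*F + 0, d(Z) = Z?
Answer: 38429/52 ≈ 739.02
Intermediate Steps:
X(F) = F (X(F) = F + 0 = F)
(742 + h(d(5), -52)) + X(-3) = (742 - 1/(-52)) - 3 = (742 - 1*(-1/52)) - 3 = (742 + 1/52) - 3 = 38585/52 - 3 = 38429/52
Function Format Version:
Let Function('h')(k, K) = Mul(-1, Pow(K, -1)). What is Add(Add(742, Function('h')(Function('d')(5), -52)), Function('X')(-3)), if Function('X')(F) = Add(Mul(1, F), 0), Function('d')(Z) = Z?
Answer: Rational(38429, 52) ≈ 739.02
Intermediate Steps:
Function('X')(F) = F (Function('X')(F) = Add(F, 0) = F)
Add(Add(742, Function('h')(Function('d')(5), -52)), Function('X')(-3)) = Add(Add(742, Mul(-1, Pow(-52, -1))), -3) = Add(Add(742, Mul(-1, Rational(-1, 52))), -3) = Add(Add(742, Rational(1, 52)), -3) = Add(Rational(38585, 52), -3) = Rational(38429, 52)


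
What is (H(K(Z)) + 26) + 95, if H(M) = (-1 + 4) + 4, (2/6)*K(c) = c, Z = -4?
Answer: 128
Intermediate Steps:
K(c) = 3*c
H(M) = 7 (H(M) = 3 + 4 = 7)
(H(K(Z)) + 26) + 95 = (7 + 26) + 95 = 33 + 95 = 128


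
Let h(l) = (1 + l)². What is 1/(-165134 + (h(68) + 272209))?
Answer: 1/111836 ≈ 8.9417e-6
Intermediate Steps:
1/(-165134 + (h(68) + 272209)) = 1/(-165134 + ((1 + 68)² + 272209)) = 1/(-165134 + (69² + 272209)) = 1/(-165134 + (4761 + 272209)) = 1/(-165134 + 276970) = 1/111836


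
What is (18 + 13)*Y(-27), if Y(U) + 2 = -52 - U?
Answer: -837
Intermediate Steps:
Y(U) = -54 - U (Y(U) = -2 + (-52 - U) = -54 - U)
(18 + 13)*Y(-27) = (18 + 13)*(-54 - 1*(-27)) = 31*(-54 + 27) = 31*(-27) = -837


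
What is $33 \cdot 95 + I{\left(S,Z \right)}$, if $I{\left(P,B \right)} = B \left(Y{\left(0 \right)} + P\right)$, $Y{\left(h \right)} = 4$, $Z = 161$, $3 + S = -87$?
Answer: $-10711$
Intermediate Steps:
$S = -90$ ($S = -3 - 87 = -90$)
$I{\left(P,B \right)} = B \left(4 + P\right)$
$33 \cdot 95 + I{\left(S,Z \right)} = 33 \cdot 95 + 161 \left(4 - 90\right) = 3135 + 161 \left(-86\right) = 3135 - 13846 = -10711$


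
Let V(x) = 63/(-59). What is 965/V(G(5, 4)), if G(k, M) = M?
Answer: -56935/63 ≈ -903.73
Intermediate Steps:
V(x) = -63/59 (V(x) = 63*(-1/59) = -63/59)
965/V(G(5, 4)) = 965/(-63/59) = 965*(-59/63) = -56935/63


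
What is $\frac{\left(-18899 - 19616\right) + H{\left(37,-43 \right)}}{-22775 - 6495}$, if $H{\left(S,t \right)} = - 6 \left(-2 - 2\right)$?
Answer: $\frac{38491}{29270} \approx 1.315$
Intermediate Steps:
$H{\left(S,t \right)} = 24$ ($H{\left(S,t \right)} = \left(-6\right) \left(-4\right) = 24$)
$\frac{\left(-18899 - 19616\right) + H{\left(37,-43 \right)}}{-22775 - 6495} = \frac{\left(-18899 - 19616\right) + 24}{-22775 - 6495} = \frac{-38515 + 24}{-29270} = \left(-38491\right) \left(- \frac{1}{29270}\right) = \frac{38491}{29270}$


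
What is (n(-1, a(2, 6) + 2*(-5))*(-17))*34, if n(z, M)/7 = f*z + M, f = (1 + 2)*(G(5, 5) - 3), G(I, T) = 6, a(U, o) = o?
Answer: 52598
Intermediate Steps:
f = 9 (f = (1 + 2)*(6 - 3) = 3*3 = 9)
n(z, M) = 7*M + 63*z (n(z, M) = 7*(9*z + M) = 7*(M + 9*z) = 7*M + 63*z)
(n(-1, a(2, 6) + 2*(-5))*(-17))*34 = ((7*(6 + 2*(-5)) + 63*(-1))*(-17))*34 = ((7*(6 - 10) - 63)*(-17))*34 = ((7*(-4) - 63)*(-17))*34 = ((-28 - 63)*(-17))*34 = -91*(-17)*34 = 1547*34 = 52598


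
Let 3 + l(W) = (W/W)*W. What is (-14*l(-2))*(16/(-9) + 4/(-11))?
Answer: -14840/99 ≈ -149.90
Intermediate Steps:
l(W) = -3 + W (l(W) = -3 + (W/W)*W = -3 + 1*W = -3 + W)
(-14*l(-2))*(16/(-9) + 4/(-11)) = (-14*(-3 - 2))*(16/(-9) + 4/(-11)) = (-14*(-5))*(16*(-⅑) + 4*(-1/11)) = 70*(-16/9 - 4/11) = 70*(-212/99) = -14840/99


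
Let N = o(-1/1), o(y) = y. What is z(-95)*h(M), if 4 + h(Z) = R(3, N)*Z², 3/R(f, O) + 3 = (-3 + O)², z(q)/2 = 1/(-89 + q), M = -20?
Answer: -287/299 ≈ -0.95987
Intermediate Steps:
z(q) = 2/(-89 + q)
N = -1 (N = -1/1 = -1*1 = -1)
R(f, O) = 3/(-3 + (-3 + O)²)
h(Z) = -4 + 3*Z²/13 (h(Z) = -4 + (3/(-3 + (-3 - 1)²))*Z² = -4 + (3/(-3 + (-4)²))*Z² = -4 + (3/(-3 + 16))*Z² = -4 + (3/13)*Z² = -4 + (3*(1/13))*Z² = -4 + 3*Z²/13)
z(-95)*h(M) = (2/(-89 - 95))*(-4 + (3/13)*(-20)²) = (2/(-184))*(-4 + (3/13)*400) = (2*(-1/184))*(-4 + 1200/13) = -1/92*1148/13 = -287/299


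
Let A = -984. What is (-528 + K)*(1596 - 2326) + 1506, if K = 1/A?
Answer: 190377797/492 ≈ 3.8695e+5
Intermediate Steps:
K = -1/984 (K = 1/(-984) = -1/984 ≈ -0.0010163)
(-528 + K)*(1596 - 2326) + 1506 = (-528 - 1/984)*(1596 - 2326) + 1506 = -519553/984*(-730) + 1506 = 189636845/492 + 1506 = 190377797/492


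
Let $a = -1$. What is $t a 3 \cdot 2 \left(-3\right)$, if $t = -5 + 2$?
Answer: $-54$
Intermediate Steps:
$t = -3$
$t a 3 \cdot 2 \left(-3\right) = - 3 \left(-1\right) 3 \cdot 2 \left(-3\right) = - 3 \left(\left(-3\right) 2\right) \left(-3\right) = \left(-3\right) \left(-6\right) \left(-3\right) = 18 \left(-3\right) = -54$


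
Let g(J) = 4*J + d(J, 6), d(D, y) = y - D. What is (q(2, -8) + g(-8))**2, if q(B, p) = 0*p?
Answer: 324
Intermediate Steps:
q(B, p) = 0
g(J) = 6 + 3*J (g(J) = 4*J + (6 - J) = 6 + 3*J)
(q(2, -8) + g(-8))**2 = (0 + (6 + 3*(-8)))**2 = (0 + (6 - 24))**2 = (0 - 18)**2 = (-18)**2 = 324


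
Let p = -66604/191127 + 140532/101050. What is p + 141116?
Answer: 1362723766971982/9656691675 ≈ 1.4112e+5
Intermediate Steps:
p = 10064562682/9656691675 (p = -66604*1/191127 + 140532*(1/101050) = -66604/191127 + 70266/50525 = 10064562682/9656691675 ≈ 1.0422)
p + 141116 = 10064562682/9656691675 + 141116 = 1362723766971982/9656691675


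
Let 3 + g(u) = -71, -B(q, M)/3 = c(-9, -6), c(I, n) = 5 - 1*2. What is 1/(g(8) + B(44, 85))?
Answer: -1/83 ≈ -0.012048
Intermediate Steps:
c(I, n) = 3 (c(I, n) = 5 - 2 = 3)
B(q, M) = -9 (B(q, M) = -3*3 = -9)
g(u) = -74 (g(u) = -3 - 71 = -74)
1/(g(8) + B(44, 85)) = 1/(-74 - 9) = 1/(-83) = -1/83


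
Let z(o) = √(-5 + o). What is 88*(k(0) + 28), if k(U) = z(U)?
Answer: 2464 + 88*I*√5 ≈ 2464.0 + 196.77*I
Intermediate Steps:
k(U) = √(-5 + U)
88*(k(0) + 28) = 88*(√(-5 + 0) + 28) = 88*(√(-5) + 28) = 88*(I*√5 + 28) = 88*(28 + I*√5) = 2464 + 88*I*√5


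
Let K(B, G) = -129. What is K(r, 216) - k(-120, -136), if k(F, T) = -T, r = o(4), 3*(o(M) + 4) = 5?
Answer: -265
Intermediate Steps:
o(M) = -7/3 (o(M) = -4 + (1/3)*5 = -4 + 5/3 = -7/3)
r = -7/3 ≈ -2.3333
K(r, 216) - k(-120, -136) = -129 - (-1)*(-136) = -129 - 1*136 = -129 - 136 = -265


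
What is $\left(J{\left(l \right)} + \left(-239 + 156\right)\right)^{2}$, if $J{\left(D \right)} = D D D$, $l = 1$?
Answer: $6724$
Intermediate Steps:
$J{\left(D \right)} = D^{3}$ ($J{\left(D \right)} = D^{2} D = D^{3}$)
$\left(J{\left(l \right)} + \left(-239 + 156\right)\right)^{2} = \left(1^{3} + \left(-239 + 156\right)\right)^{2} = \left(1 - 83\right)^{2} = \left(-82\right)^{2} = 6724$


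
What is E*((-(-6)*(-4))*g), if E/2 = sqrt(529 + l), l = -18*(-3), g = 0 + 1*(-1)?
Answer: 48*sqrt(583) ≈ 1159.0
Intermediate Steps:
g = -1 (g = 0 - 1 = -1)
l = 54
E = 2*sqrt(583) (E = 2*sqrt(529 + 54) = 2*sqrt(583) ≈ 48.291)
E*((-(-6)*(-4))*g) = (2*sqrt(583))*(-(-6)*(-4)*(-1)) = (2*sqrt(583))*(-2*12*(-1)) = (2*sqrt(583))*(-24*(-1)) = (2*sqrt(583))*24 = 48*sqrt(583)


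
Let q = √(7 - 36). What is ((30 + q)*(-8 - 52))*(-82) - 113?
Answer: 147487 + 4920*I*√29 ≈ 1.4749e+5 + 26495.0*I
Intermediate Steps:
q = I*√29 (q = √(-29) = I*√29 ≈ 5.3852*I)
((30 + q)*(-8 - 52))*(-82) - 113 = ((30 + I*√29)*(-8 - 52))*(-82) - 113 = ((30 + I*√29)*(-60))*(-82) - 113 = (-1800 - 60*I*√29)*(-82) - 113 = (147600 + 4920*I*√29) - 113 = 147487 + 4920*I*√29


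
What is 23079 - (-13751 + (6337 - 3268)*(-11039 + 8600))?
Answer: 7522121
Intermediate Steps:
23079 - (-13751 + (6337 - 3268)*(-11039 + 8600)) = 23079 - (-13751 + 3069*(-2439)) = 23079 - (-13751 - 7485291) = 23079 - 1*(-7499042) = 23079 + 7499042 = 7522121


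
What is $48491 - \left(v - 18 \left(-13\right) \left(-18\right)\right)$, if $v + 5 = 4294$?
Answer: $48414$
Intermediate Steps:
$v = 4289$ ($v = -5 + 4294 = 4289$)
$48491 - \left(v - 18 \left(-13\right) \left(-18\right)\right) = 48491 - \left(4289 - 18 \left(-13\right) \left(-18\right)\right) = 48491 - 77 = 48414$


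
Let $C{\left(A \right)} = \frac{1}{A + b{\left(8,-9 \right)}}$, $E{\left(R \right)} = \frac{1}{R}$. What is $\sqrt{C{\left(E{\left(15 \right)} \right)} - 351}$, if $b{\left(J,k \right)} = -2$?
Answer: $\frac{i \sqrt{295626}}{29} \approx 18.749 i$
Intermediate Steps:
$C{\left(A \right)} = \frac{1}{-2 + A}$ ($C{\left(A \right)} = \frac{1}{A - 2} = \frac{1}{-2 + A}$)
$\sqrt{C{\left(E{\left(15 \right)} \right)} - 351} = \sqrt{\frac{1}{-2 + \frac{1}{15}} - 351} = \sqrt{\frac{1}{- \frac{29}{15}} - 351} = \sqrt{- \frac{15}{29} - 351} = \sqrt{- \frac{10194}{29}} = \frac{i \sqrt{295626}}{29}$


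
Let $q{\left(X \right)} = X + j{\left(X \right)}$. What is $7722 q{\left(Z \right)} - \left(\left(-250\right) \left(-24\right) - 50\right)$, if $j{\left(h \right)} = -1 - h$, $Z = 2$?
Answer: $-13672$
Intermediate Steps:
$q{\left(X \right)} = -1$ ($q{\left(X \right)} = X - \left(1 + X\right) = -1$)
$7722 q{\left(Z \right)} - \left(\left(-250\right) \left(-24\right) - 50\right) = 7722 \left(-1\right) - \left(\left(-250\right) \left(-24\right) - 50\right) = -7722 - \left(6000 - 50\right) = -7722 - 5950 = -13672$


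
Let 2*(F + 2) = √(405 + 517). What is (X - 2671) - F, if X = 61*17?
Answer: -1632 - √922/2 ≈ -1647.2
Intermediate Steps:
F = -2 + √922/2 (F = -2 + √(405 + 517)/2 = -2 + √922/2 ≈ 13.182)
X = 1037
(X - 2671) - F = (1037 - 2671) - (-2 + √922/2) = -1634 + (2 - √922/2) = -1632 - √922/2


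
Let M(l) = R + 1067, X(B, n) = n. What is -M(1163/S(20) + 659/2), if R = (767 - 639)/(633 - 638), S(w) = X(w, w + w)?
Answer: -5207/5 ≈ -1041.4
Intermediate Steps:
S(w) = 2*w (S(w) = w + w = 2*w)
R = -128/5 (R = 128/(-5) = 128*(-1/5) = -128/5 ≈ -25.600)
M(l) = 5207/5 (M(l) = -128/5 + 1067 = 5207/5)
-M(1163/S(20) + 659/2) = -1*5207/5 = -5207/5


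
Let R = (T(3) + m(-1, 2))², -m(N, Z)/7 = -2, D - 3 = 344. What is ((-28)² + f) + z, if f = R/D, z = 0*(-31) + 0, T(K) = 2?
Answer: 272304/347 ≈ 784.74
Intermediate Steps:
D = 347 (D = 3 + 344 = 347)
m(N, Z) = 14 (m(N, Z) = -7*(-2) = 14)
R = 256 (R = (2 + 14)² = 16² = 256)
z = 0 (z = 0 + 0 = 0)
f = 256/347 ≈ 0.73775
((-28)² + f) + z = ((-28)² + 256/347) + 0 = (784 + 256/347) + 0 = 272304/347 + 0 = 272304/347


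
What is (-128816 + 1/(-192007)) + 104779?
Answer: -4615272260/192007 ≈ -24037.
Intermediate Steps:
(-128816 + 1/(-192007)) + 104779 = (-128816 - 1/192007) + 104779 = -24733573713/192007 + 104779 = -4615272260/192007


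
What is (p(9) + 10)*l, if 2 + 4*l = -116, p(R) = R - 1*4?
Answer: -885/2 ≈ -442.50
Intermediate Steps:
p(R) = -4 + R (p(R) = R - 4 = -4 + R)
l = -59/2 (l = -1/2 + (1/4)*(-116) = -1/2 - 29 = -59/2 ≈ -29.500)
(p(9) + 10)*l = ((-4 + 9) + 10)*(-59/2) = (5 + 10)*(-59/2) = 15*(-59/2) = -885/2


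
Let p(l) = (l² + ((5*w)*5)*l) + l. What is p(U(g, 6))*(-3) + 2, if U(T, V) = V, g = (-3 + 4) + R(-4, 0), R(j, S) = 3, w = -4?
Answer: 1676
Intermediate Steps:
g = 4 (g = (-3 + 4) + 3 = 1 + 3 = 4)
p(l) = l² - 99*l (p(l) = (l² + ((5*(-4))*5)*l) + l = (l² + (-20*5)*l) + l = (l² - 100*l) + l = l² - 99*l)
p(U(g, 6))*(-3) + 2 = (6*(-99 + 6))*(-3) + 2 = (6*(-93))*(-3) + 2 = -558*(-3) + 2 = 1674 + 2 = 1676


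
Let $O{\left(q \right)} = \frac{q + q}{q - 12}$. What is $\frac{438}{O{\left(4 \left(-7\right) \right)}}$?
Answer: $\frac{2190}{7} \approx 312.86$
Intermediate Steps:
$O{\left(q \right)} = \frac{2 q}{-12 + q}$
$\frac{438}{O{\left(4 \left(-7\right) \right)}} = \frac{438}{2 \cdot 4 \left(-7\right) \frac{1}{-12 + 4 \left(-7\right)}} = \frac{438}{2 \left(-28\right) \frac{1}{-12 - 28}} = \frac{438}{2 \left(-28\right) \frac{1}{-40}} = \frac{438}{2 \left(-28\right) \left(- \frac{1}{40}\right)} = \frac{438}{\frac{7}{5}} = 438 \cdot \frac{5}{7} = \frac{2190}{7}$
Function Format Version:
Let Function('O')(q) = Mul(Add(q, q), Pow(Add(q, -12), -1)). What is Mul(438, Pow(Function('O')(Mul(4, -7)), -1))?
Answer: Rational(2190, 7) ≈ 312.86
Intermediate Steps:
Function('O')(q) = Mul(2, q, Pow(Add(-12, q), -1)) (Function('O')(q) = Mul(Mul(2, q), Pow(Add(-12, q), -1)) = Mul(2, q, Pow(Add(-12, q), -1)))
Mul(438, Pow(Function('O')(Mul(4, -7)), -1)) = Mul(438, Pow(Mul(2, Mul(4, -7), Pow(Add(-12, Mul(4, -7)), -1)), -1)) = Mul(438, Pow(Mul(2, -28, Pow(Add(-12, -28), -1)), -1)) = Mul(438, Pow(Mul(2, -28, Pow(-40, -1)), -1)) = Mul(438, Pow(Mul(2, -28, Rational(-1, 40)), -1)) = Mul(438, Pow(Rational(7, 5), -1)) = Mul(438, Rational(5, 7)) = Rational(2190, 7)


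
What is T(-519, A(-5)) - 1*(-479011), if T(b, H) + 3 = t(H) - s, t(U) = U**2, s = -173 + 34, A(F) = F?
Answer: 479172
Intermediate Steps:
s = -139
T(b, H) = 136 + H**2 (T(b, H) = -3 + (H**2 - 1*(-139)) = -3 + (H**2 + 139) = -3 + (139 + H**2) = 136 + H**2)
T(-519, A(-5)) - 1*(-479011) = (136 + (-5)**2) - 1*(-479011) = (136 + 25) + 479011 = 161 + 479011 = 479172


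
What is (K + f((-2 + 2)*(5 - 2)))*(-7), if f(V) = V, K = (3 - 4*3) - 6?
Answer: 105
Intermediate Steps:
K = -15 (K = (3 - 12) - 6 = -9 - 6 = -15)
(K + f((-2 + 2)*(5 - 2)))*(-7) = (-15 + (-2 + 2)*(5 - 2))*(-7) = (-15 + 0*3)*(-7) = (-15 + 0)*(-7) = -15*(-7) = 105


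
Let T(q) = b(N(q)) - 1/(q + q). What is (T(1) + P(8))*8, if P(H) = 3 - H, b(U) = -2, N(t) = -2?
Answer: -60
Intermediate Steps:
T(q) = -2 - 1/(2*q) (T(q) = -2 - 1/(q + q) = -2 - 1/(2*q))
(T(1) + P(8))*8 = ((-2 - 1/2/1) + (3 - 1*8))*8 = ((-2 - 1/2*1) + (3 - 8))*8 = ((-2 - 1/2) - 5)*8 = (-5/2 - 5)*8 = -15/2*8 = -60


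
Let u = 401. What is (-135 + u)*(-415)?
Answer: -110390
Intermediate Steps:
(-135 + u)*(-415) = (-135 + 401)*(-415) = 266*(-415) = -110390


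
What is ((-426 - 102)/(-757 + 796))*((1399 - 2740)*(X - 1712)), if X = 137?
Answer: -371725200/13 ≈ -2.8594e+7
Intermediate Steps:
((-426 - 102)/(-757 + 796))*((1399 - 2740)*(X - 1712)) = ((-426 - 102)/(-757 + 796))*((1399 - 2740)*(137 - 1712)) = (-528/39)*(-1341*(-1575)) = -528*1/39*2112075 = -176/13*2112075 = -371725200/13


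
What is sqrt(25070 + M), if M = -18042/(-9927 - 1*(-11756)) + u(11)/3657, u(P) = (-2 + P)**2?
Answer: sqrt(129626929783205)/71921 ≈ 158.30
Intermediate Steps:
M = -707865/71921 (M = -18042/(-9927 - 1*(-11756)) + (-2 + 11)**2/3657 = -18042/(-9927 + 11756) + 9**2*(1/3657) = -18042/1829 + 81*(1/3657) = -18042*1/1829 + 27/1219 = -582/59 + 27/1219 = -707865/71921 ≈ -9.8423)
sqrt(25070 + M) = sqrt(25070 - 707865/71921) = sqrt(1802351605/71921) = sqrt(129626929783205)/71921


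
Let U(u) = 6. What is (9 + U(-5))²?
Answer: 225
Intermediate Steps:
(9 + U(-5))² = (9 + 6)² = 15² = 225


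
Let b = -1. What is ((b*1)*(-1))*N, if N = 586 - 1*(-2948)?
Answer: 3534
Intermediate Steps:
N = 3534 (N = 586 + 2948 = 3534)
((b*1)*(-1))*N = (-1*1*(-1))*3534 = -1*(-1)*3534 = 1*3534 = 3534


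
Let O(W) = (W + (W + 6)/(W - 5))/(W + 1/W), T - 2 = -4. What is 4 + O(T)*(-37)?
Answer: -1192/35 ≈ -34.057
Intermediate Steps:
T = -2 (T = 2 - 4 = -2)
O(W) = (W + (6 + W)/(-5 + W))/(W + 1/W)
4 + O(T)*(-37) = 4 - 2*(6 + (-2)**2 - 4*(-2))/(-5 - 2 + (-2)**3 - 5*(-2)**2)*(-37) = 4 - 2*(6 + 4 + 8)/(-5 - 2 - 8 - 5*4)*(-37) = 4 - 2*18/(-5 - 2 - 8 - 20)*(-37) = 4 - 2*18/(-35)*(-37) = 4 - 2*(-1/35)*18*(-37) = 4 + (36/35)*(-37) = 4 - 1332/35 = -1192/35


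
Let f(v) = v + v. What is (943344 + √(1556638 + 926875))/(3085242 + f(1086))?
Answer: 52408/171523 + √2483513/3087414 ≈ 0.30606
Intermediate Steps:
f(v) = 2*v
(943344 + √(1556638 + 926875))/(3085242 + f(1086)) = (943344 + √(1556638 + 926875))/(3085242 + 2*1086) = (943344 + √2483513)/(3085242 + 2172) = (943344 + √2483513)/3087414 = (943344 + √2483513)*(1/3087414) = 52408/171523 + √2483513/3087414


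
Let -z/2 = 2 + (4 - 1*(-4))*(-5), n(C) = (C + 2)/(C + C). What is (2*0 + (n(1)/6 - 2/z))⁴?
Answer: 83521/33362176 ≈ 0.0025035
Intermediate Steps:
n(C) = (2 + C)/(2*C) (n(C) = (2 + C)/((2*C)) = (2 + C)*(1/(2*C)) = (2 + C)/(2*C))
z = 76 (z = -2*(2 + (4 - 1*(-4))*(-5)) = -2*(2 + (4 + 4)*(-5)) = -2*(2 + 8*(-5)) = -2*(2 - 40) = -2*(-38) = 76)
(2*0 + (n(1)/6 - 2/z))⁴ = (2*0 + (((½)*(2 + 1)/1)/6 - 2/76))⁴ = (0 + (((½)*1*3)*(⅙) - 2*1/76))⁴ = (0 + ((3/2)*(⅙) - 1/38))⁴ = (0 + (¼ - 1/38))⁴ = (0 + 17/76)⁴ = (17/76)⁴ = 83521/33362176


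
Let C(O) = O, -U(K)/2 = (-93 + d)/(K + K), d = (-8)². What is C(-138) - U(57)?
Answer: -7895/57 ≈ -138.51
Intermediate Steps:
d = 64
U(K) = 29/K (U(K) = -2*(-93 + 64)/(K + K) = -(-58)/(2*K) = -(-58)*1/(2*K) = -(-29)/K = 29/K)
C(-138) - U(57) = -138 - 29/57 = -7895/57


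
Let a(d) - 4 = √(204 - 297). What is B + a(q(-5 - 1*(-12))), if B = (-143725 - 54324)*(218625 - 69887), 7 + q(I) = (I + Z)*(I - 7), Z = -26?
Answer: -29457412158 + I*√93 ≈ -2.9457e+10 + 9.6436*I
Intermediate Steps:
q(I) = -7 + (-26 + I)*(-7 + I) (q(I) = -7 + (I - 26)*(I - 7) = -7 + (-26 + I)*(-7 + I))
B = -29457412162 (B = -198049*148738 = -29457412162)
a(d) = 4 + I*√93 (a(d) = 4 + √(204 - 297) = 4 + √(-93) = 4 + I*√93)
B + a(q(-5 - 1*(-12))) = -29457412162 + (4 + I*√93) = -29457412158 + I*√93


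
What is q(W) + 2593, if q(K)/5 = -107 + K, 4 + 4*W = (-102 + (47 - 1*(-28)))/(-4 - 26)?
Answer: 16433/8 ≈ 2054.1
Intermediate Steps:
W = -31/40 (W = -1 + ((-102 + (47 - 1*(-28)))/(-4 - 26))/4 = -1 + ((-102 + (47 + 28))/(-30))/4 = -1 + ((-102 + 75)*(-1/30))/4 = -1 + (-27*(-1/30))/4 = -1 + (¼)*(9/10) = -1 + 9/40 = -31/40 ≈ -0.77500)
q(K) = -535 + 5*K (q(K) = 5*(-107 + K) = -535 + 5*K)
q(W) + 2593 = (-535 + 5*(-31/40)) + 2593 = (-535 - 31/8) + 2593 = -4311/8 + 2593 = 16433/8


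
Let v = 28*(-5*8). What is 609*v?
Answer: -682080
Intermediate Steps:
v = -1120 (v = 28*(-40) = -1120)
609*v = 609*(-1120) = -682080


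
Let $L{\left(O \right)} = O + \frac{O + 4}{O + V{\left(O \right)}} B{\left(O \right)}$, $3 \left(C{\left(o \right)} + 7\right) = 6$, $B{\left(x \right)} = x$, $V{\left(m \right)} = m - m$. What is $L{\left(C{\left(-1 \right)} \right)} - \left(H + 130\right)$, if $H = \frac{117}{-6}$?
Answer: $- \frac{233}{2} \approx -116.5$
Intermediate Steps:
$V{\left(m \right)} = 0$
$C{\left(o \right)} = -5$ ($C{\left(o \right)} = -7 + \frac{1}{3} \cdot 6 = -7 + 2 = -5$)
$H = - \frac{39}{2}$ ($H = 117 \left(- \frac{1}{6}\right) = - \frac{39}{2} \approx -19.5$)
$L{\left(O \right)} = 4 + 2 O$ ($L{\left(O \right)} = O + \frac{O + 4}{O + 0} O = O + \frac{4 + O}{O} O = O + \left(4 + O\right) = 4 + 2 O$)
$L{\left(C{\left(-1 \right)} \right)} - \left(H + 130\right) = \left(4 + 2 \left(-5\right)\right) - \left(- \frac{39}{2} + 130\right) = \left(4 - 10\right) - \frac{221}{2} = -6 - \frac{221}{2} = - \frac{233}{2}$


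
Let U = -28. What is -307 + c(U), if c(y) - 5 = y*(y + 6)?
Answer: 314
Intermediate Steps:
c(y) = 5 + y*(6 + y) (c(y) = 5 + y*(y + 6) = 5 + y*(6 + y))
-307 + c(U) = -307 + (5 + (-28)² + 6*(-28)) = -307 + (5 + 784 - 168) = -307 + 621 = 314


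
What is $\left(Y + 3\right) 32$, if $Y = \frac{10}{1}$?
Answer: $416$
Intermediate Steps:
$Y = 10$ ($Y = 10 \cdot 1 = 10$)
$\left(Y + 3\right) 32 = \left(10 + 3\right) 32 = 13 \cdot 32 = 416$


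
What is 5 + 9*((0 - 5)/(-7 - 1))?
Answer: 85/8 ≈ 10.625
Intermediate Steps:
5 + 9*((0 - 5)/(-7 - 1)) = 5 + 9*(-5/(-8)) = 5 + 9*(-5*(-⅛)) = 5 + 9*(5/8) = 5 + 45/8 = 85/8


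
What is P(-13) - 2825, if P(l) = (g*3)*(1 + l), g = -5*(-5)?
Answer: -3725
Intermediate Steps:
g = 25
P(l) = 75 + 75*l (P(l) = (25*3)*(1 + l) = 75*(1 + l) = 75 + 75*l)
P(-13) - 2825 = (75 + 75*(-13)) - 2825 = (75 - 975) - 2825 = -900 - 2825 = -3725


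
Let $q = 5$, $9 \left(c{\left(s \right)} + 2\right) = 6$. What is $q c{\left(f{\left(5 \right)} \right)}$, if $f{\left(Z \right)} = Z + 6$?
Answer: $- \frac{20}{3} \approx -6.6667$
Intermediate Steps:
$f{\left(Z \right)} = 6 + Z$
$c{\left(s \right)} = - \frac{4}{3}$ ($c{\left(s \right)} = -2 + \frac{1}{9} \cdot 6 = -2 + \frac{2}{3} = - \frac{4}{3}$)
$q c{\left(f{\left(5 \right)} \right)} = 5 \left(- \frac{4}{3}\right) = - \frac{20}{3}$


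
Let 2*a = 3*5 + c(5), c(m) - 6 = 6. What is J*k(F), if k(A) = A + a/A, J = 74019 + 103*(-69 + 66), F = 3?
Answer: 552825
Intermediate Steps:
c(m) = 12 (c(m) = 6 + 6 = 12)
a = 27/2 (a = (3*5 + 12)/2 = (15 + 12)/2 = (1/2)*27 = 27/2 ≈ 13.500)
J = 73710 (J = 74019 + 103*(-3) = 74019 - 309 = 73710)
k(A) = A + 27/(2*A)
J*k(F) = 73710*(3 + (27/2)/3) = 73710*(3 + (27/2)*(1/3)) = 73710*(3 + 9/2) = 73710*(15/2) = 552825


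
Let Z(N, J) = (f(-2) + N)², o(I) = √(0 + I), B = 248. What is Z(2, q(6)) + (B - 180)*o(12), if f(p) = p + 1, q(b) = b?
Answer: 1 + 136*√3 ≈ 236.56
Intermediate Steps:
o(I) = √I
f(p) = 1 + p
Z(N, J) = (-1 + N)² (Z(N, J) = ((1 - 2) + N)² = (-1 + N)²)
Z(2, q(6)) + (B - 180)*o(12) = (-1 + 2)² + (248 - 180)*√12 = 1² + 68*(2*√3) = 1 + 136*√3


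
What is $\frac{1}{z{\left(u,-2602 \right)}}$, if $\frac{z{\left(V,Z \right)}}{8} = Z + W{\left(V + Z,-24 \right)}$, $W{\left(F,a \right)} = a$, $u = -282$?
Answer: $- \frac{1}{21008} \approx -4.7601 \cdot 10^{-5}$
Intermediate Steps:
$z{\left(V,Z \right)} = -192 + 8 Z$ ($z{\left(V,Z \right)} = 8 \left(Z - 24\right) = 8 \left(-24 + Z\right) = -192 + 8 Z$)
$\frac{1}{z{\left(u,-2602 \right)}} = \frac{1}{-192 + 8 \left(-2602\right)} = \frac{1}{-192 - 20816} = \frac{1}{-21008} = - \frac{1}{21008}$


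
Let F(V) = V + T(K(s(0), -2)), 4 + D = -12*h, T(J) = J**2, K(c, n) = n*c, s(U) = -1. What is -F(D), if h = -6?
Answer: -72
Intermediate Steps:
K(c, n) = c*n
D = 68 (D = -4 - 12*(-6) = -4 + 72 = 68)
F(V) = 4 + V (F(V) = V + (-1*(-2))**2 = V + 2**2 = V + 4 = 4 + V)
-F(D) = -(4 + 68) = -1*72 = -72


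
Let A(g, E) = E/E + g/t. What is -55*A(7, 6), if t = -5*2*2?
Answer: -143/4 ≈ -35.750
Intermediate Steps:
t = -20 (t = -10*2 = -20)
A(g, E) = 1 - g/20 (A(g, E) = E/E + g/(-20) = 1 + g*(-1/20) = 1 - g/20)
-55*A(7, 6) = -55*(1 - 1/20*7) = -55*(1 - 7/20) = -55*13/20 = -143/4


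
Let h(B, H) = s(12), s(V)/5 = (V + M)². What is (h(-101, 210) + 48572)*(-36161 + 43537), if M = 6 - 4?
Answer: 365495552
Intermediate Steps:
M = 2
s(V) = 5*(2 + V)² (s(V) = 5*(V + 2)² = 5*(2 + V)²)
h(B, H) = 980 (h(B, H) = 5*(2 + 12)² = 5*14² = 5*196 = 980)
(h(-101, 210) + 48572)*(-36161 + 43537) = (980 + 48572)*(-36161 + 43537) = 49552*7376 = 365495552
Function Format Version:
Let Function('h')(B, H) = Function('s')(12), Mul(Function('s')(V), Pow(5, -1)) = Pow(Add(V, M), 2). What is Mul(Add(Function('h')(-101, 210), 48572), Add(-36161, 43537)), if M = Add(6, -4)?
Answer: 365495552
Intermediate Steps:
M = 2
Function('s')(V) = Mul(5, Pow(Add(2, V), 2)) (Function('s')(V) = Mul(5, Pow(Add(V, 2), 2)) = Mul(5, Pow(Add(2, V), 2)))
Function('h')(B, H) = 980 (Function('h')(B, H) = Mul(5, Pow(Add(2, 12), 2)) = Mul(5, Pow(14, 2)) = Mul(5, 196) = 980)
Mul(Add(Function('h')(-101, 210), 48572), Add(-36161, 43537)) = Mul(Add(980, 48572), Add(-36161, 43537)) = Mul(49552, 7376) = 365495552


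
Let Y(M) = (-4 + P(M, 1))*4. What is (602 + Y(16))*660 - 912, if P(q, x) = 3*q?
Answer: 512568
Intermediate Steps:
Y(M) = -16 + 12*M (Y(M) = (-4 + 3*M)*4 = -16 + 12*M)
(602 + Y(16))*660 - 912 = (602 + (-16 + 12*16))*660 - 912 = (602 + (-16 + 192))*660 - 912 = (602 + 176)*660 - 912 = 778*660 - 912 = 513480 - 912 = 512568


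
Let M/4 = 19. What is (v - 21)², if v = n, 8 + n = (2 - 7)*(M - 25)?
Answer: 80656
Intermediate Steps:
M = 76 (M = 4*19 = 76)
n = -263 (n = -8 + (2 - 7)*(76 - 25) = -8 - 5*51 = -8 - 255 = -263)
v = -263
(v - 21)² = (-263 - 21)² = (-284)² = 80656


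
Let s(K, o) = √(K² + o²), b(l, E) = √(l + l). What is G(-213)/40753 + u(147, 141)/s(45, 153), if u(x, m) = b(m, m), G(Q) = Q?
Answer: -213/40753 + √22137/1413 ≈ 0.10007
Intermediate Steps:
b(l, E) = √2*√l (b(l, E) = √(2*l) = √2*√l)
u(x, m) = √2*√m
G(-213)/40753 + u(147, 141)/s(45, 153) = -213/40753 + (√2*√141)/(√(45² + 153²)) = -213*1/40753 + √282/(√(2025 + 23409)) = -213/40753 + √282/(√25434) = -213/40753 + √282/((9*√314)) = -213/40753 + √282*(√314/2826) = -213/40753 + √22137/1413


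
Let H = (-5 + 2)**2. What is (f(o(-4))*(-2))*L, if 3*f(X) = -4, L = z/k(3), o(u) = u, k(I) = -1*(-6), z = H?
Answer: 4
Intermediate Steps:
H = 9 (H = (-3)**2 = 9)
z = 9
k(I) = 6
L = 3/2 (L = 9/6 = 9*(1/6) = 3/2 ≈ 1.5000)
f(X) = -4/3 (f(X) = (1/3)*(-4) = -4/3)
(f(o(-4))*(-2))*L = -4/3*(-2)*(3/2) = (8/3)*(3/2) = 4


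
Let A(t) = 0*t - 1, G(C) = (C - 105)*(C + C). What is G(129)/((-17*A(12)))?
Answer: 6192/17 ≈ 364.24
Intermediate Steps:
G(C) = 2*C*(-105 + C) (G(C) = (-105 + C)*(2*C) = 2*C*(-105 + C))
A(t) = -1 (A(t) = 0 - 1 = -1)
G(129)/((-17*A(12))) = (2*129*(-105 + 129))/((-17*(-1))) = (2*129*24)/17 = 6192*(1/17) = 6192/17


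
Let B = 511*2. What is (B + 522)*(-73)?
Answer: -112712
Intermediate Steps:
B = 1022
(B + 522)*(-73) = (1022 + 522)*(-73) = 1544*(-73) = -112712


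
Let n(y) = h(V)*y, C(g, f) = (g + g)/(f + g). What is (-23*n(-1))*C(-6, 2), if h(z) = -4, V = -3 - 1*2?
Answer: -276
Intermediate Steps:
V = -5 (V = -3 - 2 = -5)
C(g, f) = 2*g/(f + g) (C(g, f) = (2*g)/(f + g) = 2*g/(f + g))
n(y) = -4*y
(-23*n(-1))*C(-6, 2) = (-(-92)*(-1))*(2*(-6)/(2 - 6)) = (-23*4)*(2*(-6)/(-4)) = -184*(-6)*(-1)/4 = -92*3 = -276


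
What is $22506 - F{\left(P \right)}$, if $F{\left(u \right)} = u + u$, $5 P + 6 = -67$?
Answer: $\frac{112676}{5} \approx 22535.0$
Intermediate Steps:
$P = - \frac{73}{5}$ ($P = - \frac{6}{5} + \frac{1}{5} \left(-67\right) = - \frac{6}{5} - \frac{67}{5} = - \frac{73}{5} \approx -14.6$)
$F{\left(u \right)} = 2 u$
$22506 - F{\left(P \right)} = 22506 - 2 \left(- \frac{73}{5}\right) = 22506 - - \frac{146}{5} = 22506 + \frac{146}{5} = \frac{112676}{5}$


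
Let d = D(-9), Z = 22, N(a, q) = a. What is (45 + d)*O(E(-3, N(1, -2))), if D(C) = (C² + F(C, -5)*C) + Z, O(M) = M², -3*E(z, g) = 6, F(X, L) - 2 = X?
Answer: 844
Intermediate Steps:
F(X, L) = 2 + X
E(z, g) = -2 (E(z, g) = -⅓*6 = -2)
D(C) = 22 + C² + C*(2 + C) (D(C) = (C² + (2 + C)*C) + 22 = (C² + C*(2 + C)) + 22 = 22 + C² + C*(2 + C))
d = 166 (d = 22 + 2*(-9) + 2*(-9)² = 22 - 18 + 2*81 = 22 - 18 + 162 = 166)
(45 + d)*O(E(-3, N(1, -2))) = (45 + 166)*(-2)² = 211*4 = 844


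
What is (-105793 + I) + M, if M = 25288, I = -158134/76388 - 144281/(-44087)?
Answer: -135557034131705/1683858878 ≈ -80504.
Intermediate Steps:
I = 2024841685/1683858878 (I = -158134*1/76388 - 144281*(-1/44087) = -79067/38194 + 144281/44087 = 2024841685/1683858878 ≈ 1.2025)
(-105793 + I) + M = (-105793 + 2024841685/1683858878) + 25288 = -178138457438569/1683858878 + 25288 = -135557034131705/1683858878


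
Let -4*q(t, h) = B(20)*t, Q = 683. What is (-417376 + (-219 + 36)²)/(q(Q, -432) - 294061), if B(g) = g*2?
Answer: 383887/300891 ≈ 1.2758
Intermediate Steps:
B(g) = 2*g
q(t, h) = -10*t (q(t, h) = -2*20*t/4 = -10*t)
(-417376 + (-219 + 36)²)/(q(Q, -432) - 294061) = (-417376 + (-219 + 36)²)/(-10*683 - 294061) = (-417376 + (-183)²)/(-6830 - 294061) = (-417376 + 33489)/(-300891) = -383887*(-1/300891) = 383887/300891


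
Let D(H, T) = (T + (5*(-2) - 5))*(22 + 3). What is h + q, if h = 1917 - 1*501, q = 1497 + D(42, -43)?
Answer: 1463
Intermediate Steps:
D(H, T) = -375 + 25*T (D(H, T) = (T + (-10 - 5))*25 = (T - 15)*25 = (-15 + T)*25 = -375 + 25*T)
q = 47 (q = 1497 + (-375 + 25*(-43)) = 1497 + (-375 - 1075) = 1497 - 1450 = 47)
h = 1416 (h = 1917 - 501 = 1416)
h + q = 1416 + 47 = 1463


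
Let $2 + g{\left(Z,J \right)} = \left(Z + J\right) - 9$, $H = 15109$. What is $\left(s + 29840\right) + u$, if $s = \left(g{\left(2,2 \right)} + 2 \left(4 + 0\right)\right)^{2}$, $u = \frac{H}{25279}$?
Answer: $\frac{754365748}{25279} \approx 29842.0$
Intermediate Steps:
$g{\left(Z,J \right)} = -11 + J + Z$ ($g{\left(Z,J \right)} = -2 - \left(9 - J - Z\right) = -2 + \left(-9 + J + Z\right) = -11 + J + Z$)
$u = \frac{15109}{25279} \approx 0.59769$
$s = 1$ ($s = \left(\left(-11 + 2 + 2\right) + 2 \left(4 + 0\right)\right)^{2} = \left(-7 + 2 \cdot 4\right)^{2} = \left(-7 + 8\right)^{2} = 1^{2} = 1$)
$\left(s + 29840\right) + u = \left(1 + 29840\right) + \frac{15109}{25279} = 29841 + \frac{15109}{25279} = \frac{754365748}{25279}$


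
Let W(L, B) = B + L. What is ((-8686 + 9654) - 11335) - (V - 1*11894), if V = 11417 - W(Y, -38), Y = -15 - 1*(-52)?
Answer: -9891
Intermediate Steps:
Y = 37 (Y = -15 + 52 = 37)
V = 11418 (V = 11417 - (-38 + 37) = 11417 - 1*(-1) = 11417 + 1 = 11418)
((-8686 + 9654) - 11335) - (V - 1*11894) = ((-8686 + 9654) - 11335) - (11418 - 1*11894) = (968 - 11335) - (11418 - 11894) = -10367 - 1*(-476) = -10367 + 476 = -9891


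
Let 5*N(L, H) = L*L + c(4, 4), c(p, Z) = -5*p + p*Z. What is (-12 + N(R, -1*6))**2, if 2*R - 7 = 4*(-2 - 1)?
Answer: 53361/400 ≈ 133.40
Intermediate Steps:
c(p, Z) = -5*p + Z*p
R = -5/2 (R = 7/2 + (4*(-2 - 1))/2 = 7/2 + (4*(-3))/2 = 7/2 + (1/2)*(-12) = 7/2 - 6 = -5/2 ≈ -2.5000)
N(L, H) = -4/5 + L**2/5 (N(L, H) = (L*L + 4*(-5 + 4))/5 = (L**2 + 4*(-1))/5 = (L**2 - 4)/5 = (-4 + L**2)/5 = -4/5 + L**2/5)
(-12 + N(R, -1*6))**2 = (-12 + (-4/5 + (-5/2)**2/5))**2 = (-12 + (-4/5 + (1/5)*(25/4)))**2 = (-12 + (-4/5 + 5/4))**2 = (-12 + 9/20)**2 = (-231/20)**2 = 53361/400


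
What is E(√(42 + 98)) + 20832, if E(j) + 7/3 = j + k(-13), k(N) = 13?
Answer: 62528/3 + 2*√35 ≈ 20855.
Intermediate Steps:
E(j) = 32/3 + j (E(j) = -7/3 + (j + 13) = -7/3 + (13 + j) = 32/3 + j)
E(√(42 + 98)) + 20832 = (32/3 + √(42 + 98)) + 20832 = (32/3 + √140) + 20832 = (32/3 + 2*√35) + 20832 = 62528/3 + 2*√35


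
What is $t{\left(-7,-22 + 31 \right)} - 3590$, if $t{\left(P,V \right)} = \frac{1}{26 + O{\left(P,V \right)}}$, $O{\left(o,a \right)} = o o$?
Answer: $- \frac{269249}{75} \approx -3590.0$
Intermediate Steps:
$O{\left(o,a \right)} = o^{2}$
$t{\left(P,V \right)} = \frac{1}{26 + P^{2}}$
$t{\left(-7,-22 + 31 \right)} - 3590 = \frac{1}{26 + \left(-7\right)^{2}} - 3590 = \frac{1}{26 + 49} - 3590 = \frac{1}{75} - 3590 = - \frac{269249}{75}$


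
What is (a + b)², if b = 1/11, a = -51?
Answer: 313600/121 ≈ 2591.7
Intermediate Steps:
b = 1/11 ≈ 0.090909
(a + b)² = (-51 + 1/11)² = (-560/11)² = 313600/121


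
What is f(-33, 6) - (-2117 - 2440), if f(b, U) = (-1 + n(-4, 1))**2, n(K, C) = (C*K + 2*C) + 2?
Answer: 4558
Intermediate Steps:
n(K, C) = 2 + 2*C + C*K (n(K, C) = (2*C + C*K) + 2 = 2 + 2*C + C*K)
f(b, U) = 1 (f(b, U) = (-1 + (2 + 2*1 + 1*(-4)))**2 = (-1 + (2 + 2 - 4))**2 = (-1 + 0)**2 = (-1)**2 = 1)
f(-33, 6) - (-2117 - 2440) = 1 - (-2117 - 2440) = 1 - 1*(-4557) = 1 + 4557 = 4558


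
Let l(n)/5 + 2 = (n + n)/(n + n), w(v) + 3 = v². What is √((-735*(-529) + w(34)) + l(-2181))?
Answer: √389963 ≈ 624.47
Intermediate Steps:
w(v) = -3 + v²
l(n) = -5 (l(n) = -10 + 5*((n + n)/(n + n)) = -10 + 5*((2*n)/((2*n))) = -10 + 5*((2*n)*(1/(2*n))) = -10 + 5*1 = -10 + 5 = -5)
√((-735*(-529) + w(34)) + l(-2181)) = √((-735*(-529) + (-3 + 34²)) - 5) = √((388815 + (-3 + 1156)) - 5) = √((388815 + 1153) - 5) = √(389968 - 5) = √389963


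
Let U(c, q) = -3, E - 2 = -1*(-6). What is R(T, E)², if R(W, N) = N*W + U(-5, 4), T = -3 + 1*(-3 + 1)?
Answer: 1849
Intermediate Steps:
E = 8 (E = 2 - 1*(-6) = 2 + 6 = 8)
T = -5 (T = -3 + 1*(-2) = -3 - 2 = -5)
R(W, N) = -3 + N*W (R(W, N) = N*W - 3 = -3 + N*W)
R(T, E)² = (-3 + 8*(-5))² = (-3 - 40)² = (-43)² = 1849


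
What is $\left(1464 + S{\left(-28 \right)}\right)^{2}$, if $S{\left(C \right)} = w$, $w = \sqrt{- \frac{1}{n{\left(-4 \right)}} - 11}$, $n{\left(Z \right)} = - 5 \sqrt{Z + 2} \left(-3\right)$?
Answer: $\frac{\left(43920 + \sqrt{30} \sqrt{-330 + i \sqrt{2}}\right)^{2}}{900} \approx 2.1433 \cdot 10^{6} + 9711.1 i$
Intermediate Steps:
$n{\left(Z \right)} = 15 \sqrt{2 + Z}$ ($n{\left(Z \right)} = - 5 \sqrt{2 + Z} \left(-3\right) = 15 \sqrt{2 + Z}$)
$w = \sqrt{-11 + \frac{i \sqrt{2}}{30}}$ ($w = \sqrt{- \frac{1}{15 \sqrt{2 - 4}} - 11} = \sqrt{- \frac{1}{15 \sqrt{-2}} - 11} = \sqrt{- \frac{1}{15 i \sqrt{2}} - 11} = \sqrt{- \frac{\left(-1\right) i \sqrt{2}}{30} - 11} = \sqrt{\frac{i \sqrt{2}}{30} - 11} = \sqrt{-11 + \frac{i \sqrt{2}}{30}} \approx 0.007107 + 3.3166 i$)
$S{\left(C \right)} = \frac{\sqrt{-9900 + 30 i \sqrt{2}}}{30}$
$\left(1464 + S{\left(-28 \right)}\right)^{2} = \left(1464 + \frac{\sqrt{-9900 + 30 i \sqrt{2}}}{30}\right)^{2}$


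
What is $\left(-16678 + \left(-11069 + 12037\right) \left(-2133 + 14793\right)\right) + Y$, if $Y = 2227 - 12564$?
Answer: $12227865$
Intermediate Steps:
$Y = -10337$
$\left(-16678 + \left(-11069 + 12037\right) \left(-2133 + 14793\right)\right) + Y = \left(-16678 + \left(-11069 + 12037\right) \left(-2133 + 14793\right)\right) - 10337 = \left(-16678 + 968 \cdot 12660\right) - 10337 = \left(-16678 + 12254880\right) - 10337 = 12238202 - 10337 = 12227865$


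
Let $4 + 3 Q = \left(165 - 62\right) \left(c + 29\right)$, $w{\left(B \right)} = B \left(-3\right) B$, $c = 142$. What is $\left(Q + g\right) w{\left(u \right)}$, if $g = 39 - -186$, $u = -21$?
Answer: $-8063244$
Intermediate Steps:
$g = 225$ ($g = 39 + 186 = 225$)
$w{\left(B \right)} = - 3 B^{2}$ ($w{\left(B \right)} = - 3 B B = - 3 B^{2}$)
$Q = \frac{17609}{3}$ ($Q = - \frac{4}{3} + \frac{\left(165 - 62\right) \left(142 + 29\right)}{3} = - \frac{4}{3} + \frac{103 \cdot 171}{3} = - \frac{4}{3} + \frac{1}{3} \cdot 17613 = - \frac{4}{3} + 5871 = \frac{17609}{3} \approx 5869.7$)
$\left(Q + g\right) w{\left(u \right)} = \left(\frac{17609}{3} + 225\right) \left(- 3 \left(-21\right)^{2}\right) = \frac{18284 \left(\left(-3\right) 441\right)}{3} = \frac{18284}{3} \left(-1323\right) = -8063244$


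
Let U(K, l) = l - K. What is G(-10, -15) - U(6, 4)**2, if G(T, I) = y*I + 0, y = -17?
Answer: 251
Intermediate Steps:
G(T, I) = -17*I (G(T, I) = -17*I + 0 = -17*I)
G(-10, -15) - U(6, 4)**2 = -17*(-15) - (4 - 1*6)**2 = 255 - (4 - 6)**2 = 255 - 1*(-2)**2 = 255 - 1*4 = 255 - 4 = 251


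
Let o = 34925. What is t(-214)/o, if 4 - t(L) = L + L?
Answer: 432/34925 ≈ 0.012369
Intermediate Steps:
t(L) = 4 - 2*L (t(L) = 4 - (L + L) = 4 - 2*L)
t(-214)/o = (4 - 2*(-214))/34925 = (4 + 428)*(1/34925) = 432*(1/34925) = 432/34925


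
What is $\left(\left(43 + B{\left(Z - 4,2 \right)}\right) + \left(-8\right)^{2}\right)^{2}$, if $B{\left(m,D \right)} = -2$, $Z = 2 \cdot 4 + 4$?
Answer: $11025$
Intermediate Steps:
$Z = 12$ ($Z = 8 + 4 = 12$)
$\left(\left(43 + B{\left(Z - 4,2 \right)}\right) + \left(-8\right)^{2}\right)^{2} = \left(\left(43 - 2\right) + \left(-8\right)^{2}\right)^{2} = \left(41 + 64\right)^{2} = 105^{2} = 11025$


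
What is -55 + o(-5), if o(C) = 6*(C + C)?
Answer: -115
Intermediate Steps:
o(C) = 12*C (o(C) = 6*(2*C) = 12*C)
-55 + o(-5) = -55 + 12*(-5) = -55 - 60 = -115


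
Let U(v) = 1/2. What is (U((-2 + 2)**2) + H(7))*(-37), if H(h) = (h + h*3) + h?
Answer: -2627/2 ≈ -1313.5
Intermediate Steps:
H(h) = 5*h (H(h) = (h + 3*h) + h = 4*h + h = 5*h)
U(v) = 1/2
(U((-2 + 2)**2) + H(7))*(-37) = (1/2 + 5*7)*(-37) = (1/2 + 35)*(-37) = (71/2)*(-37) = -2627/2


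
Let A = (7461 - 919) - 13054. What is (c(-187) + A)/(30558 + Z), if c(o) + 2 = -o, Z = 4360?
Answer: -6327/34918 ≈ -0.18120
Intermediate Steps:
A = -6512 (A = 6542 - 13054 = -6512)
c(o) = -2 - o
(c(-187) + A)/(30558 + Z) = ((-2 - 1*(-187)) - 6512)/(30558 + 4360) = ((-2 + 187) - 6512)/34918 = (185 - 6512)*(1/34918) = -6327*1/34918 = -6327/34918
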